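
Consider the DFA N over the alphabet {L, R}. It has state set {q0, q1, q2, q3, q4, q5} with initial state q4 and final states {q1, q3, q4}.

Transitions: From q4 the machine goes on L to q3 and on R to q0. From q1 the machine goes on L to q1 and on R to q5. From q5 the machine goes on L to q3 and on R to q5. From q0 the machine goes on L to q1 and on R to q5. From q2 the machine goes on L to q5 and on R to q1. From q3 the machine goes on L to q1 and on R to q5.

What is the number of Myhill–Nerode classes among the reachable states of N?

States {q2} cannot be reached from the start state, so discard them.
P0 = {q1,q3,q4} | {q0,q5}.
The partition is now stable with 2 blocks: {q1,q3,q4} | {q0,q5}.

2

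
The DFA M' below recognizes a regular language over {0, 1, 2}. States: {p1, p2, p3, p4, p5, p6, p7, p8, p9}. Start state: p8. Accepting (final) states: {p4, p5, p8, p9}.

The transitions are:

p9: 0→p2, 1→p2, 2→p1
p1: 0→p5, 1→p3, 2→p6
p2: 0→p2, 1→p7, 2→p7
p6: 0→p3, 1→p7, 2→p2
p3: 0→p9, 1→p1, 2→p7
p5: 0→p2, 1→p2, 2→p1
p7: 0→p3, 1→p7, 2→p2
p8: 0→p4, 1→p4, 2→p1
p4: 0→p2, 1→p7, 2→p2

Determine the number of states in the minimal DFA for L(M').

6

All states are reachable from the start state.
Start with accepting vs non-accepting: {p4,p5,p8,p9} | {p1,p2,p3,p6,p7}.
Refine {p4,p5,p8,p9} on symbol 0: members go to different blocks, giving {p4,p5,p9} and {p8}.
On input 0, block {p1,p2,p3,p6,p7} splits into {p2,p6,p7} and {p1,p3}.
Refine {p4,p5,p9} on symbol 2: members go to different blocks, giving {p5,p9} and {p4}.
On input 0, block {p2,p6,p7} splits into {p6,p7} and {p2}.
No further refinement is possible. Final partition (6 blocks): {p5,p9} | {p6,p7} | {p8} | {p1,p3} | {p4} | {p2}.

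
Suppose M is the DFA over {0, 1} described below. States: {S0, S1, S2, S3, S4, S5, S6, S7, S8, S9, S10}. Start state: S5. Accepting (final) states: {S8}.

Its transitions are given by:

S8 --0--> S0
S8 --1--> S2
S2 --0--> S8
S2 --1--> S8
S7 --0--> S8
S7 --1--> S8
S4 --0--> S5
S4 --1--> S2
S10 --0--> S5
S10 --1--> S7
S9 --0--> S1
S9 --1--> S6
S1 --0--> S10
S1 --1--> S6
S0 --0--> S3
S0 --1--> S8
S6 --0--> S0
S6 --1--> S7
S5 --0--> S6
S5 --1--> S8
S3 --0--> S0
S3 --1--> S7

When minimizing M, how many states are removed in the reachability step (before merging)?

4

BFS from S5 reaches {S0, S2, S3, S5, S6, S7, S8}; the 4 state(s) S1, S4, S9, S10 are never visited.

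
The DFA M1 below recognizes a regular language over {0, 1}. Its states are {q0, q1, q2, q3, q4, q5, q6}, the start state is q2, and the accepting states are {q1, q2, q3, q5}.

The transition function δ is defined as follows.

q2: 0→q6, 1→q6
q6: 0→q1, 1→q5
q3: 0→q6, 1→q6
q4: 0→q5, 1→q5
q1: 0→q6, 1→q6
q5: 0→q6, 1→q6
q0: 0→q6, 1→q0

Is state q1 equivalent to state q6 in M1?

First remove the unreachable states {q0,q3,q4}; 4 states remain.
Start with accepting vs non-accepting: {q1,q2,q5} | {q6}.
Stable partition: {q1,q2,q5} | {q6} — 2 equivalence classes.
q1 and q6 end up in different blocks, so they are distinguishable. For instance, the string 'ε' is accepted from only q1.

No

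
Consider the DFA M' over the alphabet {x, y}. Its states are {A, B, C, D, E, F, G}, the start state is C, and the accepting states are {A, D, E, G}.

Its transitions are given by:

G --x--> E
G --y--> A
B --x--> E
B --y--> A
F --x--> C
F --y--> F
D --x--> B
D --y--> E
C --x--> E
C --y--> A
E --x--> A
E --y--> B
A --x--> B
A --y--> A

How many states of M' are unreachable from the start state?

3

No path from C leads to D, F, G; the other 4 states are all reachable.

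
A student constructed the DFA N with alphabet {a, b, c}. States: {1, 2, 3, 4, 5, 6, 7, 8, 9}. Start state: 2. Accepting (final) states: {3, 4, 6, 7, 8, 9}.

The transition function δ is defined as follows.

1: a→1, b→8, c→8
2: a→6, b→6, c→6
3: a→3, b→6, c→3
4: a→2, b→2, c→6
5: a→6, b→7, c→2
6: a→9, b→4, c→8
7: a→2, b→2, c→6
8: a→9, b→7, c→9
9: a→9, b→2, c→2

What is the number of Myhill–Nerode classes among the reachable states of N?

Reachable states from the start: {2,4,6,7,8,9}. Unreachable: {1,3,5} — drop them.
P0 = {4,6,7,8,9} | {2}.
Split {4,6,7,8,9} by δ(·,a) → {6,8,9} and {4,7}.
On input b, block {6,8,9} splits into {6,8} and {9}.
Refine {6,8} on symbol c: members go to different blocks, giving {6} and {8}.
The partition is now stable with 5 blocks: {6} | {2} | {4,7} | {9} | {8}.

5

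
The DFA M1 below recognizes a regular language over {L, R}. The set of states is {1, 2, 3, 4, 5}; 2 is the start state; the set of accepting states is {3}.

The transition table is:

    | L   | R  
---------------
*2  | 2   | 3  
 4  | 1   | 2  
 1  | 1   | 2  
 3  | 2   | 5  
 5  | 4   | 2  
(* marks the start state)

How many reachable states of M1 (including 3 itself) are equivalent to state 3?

1

Every state is reachable, so we keep all 5.
Initial partition by acceptance: {3} | {1,2,4,5}.
On input R, block {1,2,4,5} splits into {1,4,5} and {2}.
No further refinement is possible. Final partition (3 blocks): {3} | {1,4,5} | {2}.
The equivalence class containing 3 is {3}, of size 1.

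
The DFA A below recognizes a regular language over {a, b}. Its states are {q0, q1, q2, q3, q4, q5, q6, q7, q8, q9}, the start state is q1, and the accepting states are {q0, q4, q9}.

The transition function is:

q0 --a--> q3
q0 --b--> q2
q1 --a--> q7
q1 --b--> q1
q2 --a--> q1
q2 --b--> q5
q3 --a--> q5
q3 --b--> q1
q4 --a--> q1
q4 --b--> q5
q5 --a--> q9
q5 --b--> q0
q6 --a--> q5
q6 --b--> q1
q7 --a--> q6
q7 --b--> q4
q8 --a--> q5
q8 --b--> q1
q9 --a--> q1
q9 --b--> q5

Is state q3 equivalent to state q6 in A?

Yes

Reachable states from the start: {q0,q1,q2,q3,q4,q5,q6,q7,q9}. Unreachable: {q8} — drop them.
P0 = {q0,q4,q9} | {q1,q2,q3,q5,q6,q7}.
Split {q1,q2,q3,q5,q6,q7} by δ(·,a) → {q1,q2,q3,q6,q7} and {q5}.
Refine {q0,q4,q9} on symbol b: members go to different blocks, giving {q4,q9} and {q0}.
On input a, block {q1,q2,q3,q6,q7} splits into {q1,q2,q7} and {q3,q6}.
On input a, block {q1,q2,q7} splits into {q1,q2} and {q7}.
Split {q1,q2} by δ(·,a) → {q1} and {q2}.
Stable partition: {q4,q9} | {q1} | {q5} | {q0} | {q3,q6} | {q7} | {q2} — 7 equivalence classes.
q3 and q6 lie in the same block of the stable partition, so they are equivalent — no string distinguishes them.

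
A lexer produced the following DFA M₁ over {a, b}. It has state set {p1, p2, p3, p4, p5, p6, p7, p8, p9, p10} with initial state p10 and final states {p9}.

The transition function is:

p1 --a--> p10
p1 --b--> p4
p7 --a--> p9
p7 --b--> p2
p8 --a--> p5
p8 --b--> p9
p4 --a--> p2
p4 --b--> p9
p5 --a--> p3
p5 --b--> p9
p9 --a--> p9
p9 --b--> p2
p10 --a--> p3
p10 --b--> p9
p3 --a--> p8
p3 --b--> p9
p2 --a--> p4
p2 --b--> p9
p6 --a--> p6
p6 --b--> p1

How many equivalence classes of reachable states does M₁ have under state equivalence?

Reachable states from the start: {p2,p3,p4,p5,p8,p9,p10}. Unreachable: {p1,p6,p7} — drop them.
P0 = {p9} | {p2,p3,p4,p5,p8,p10}.
No further refinement is possible. Final partition (2 blocks): {p9} | {p2,p3,p4,p5,p8,p10}.

2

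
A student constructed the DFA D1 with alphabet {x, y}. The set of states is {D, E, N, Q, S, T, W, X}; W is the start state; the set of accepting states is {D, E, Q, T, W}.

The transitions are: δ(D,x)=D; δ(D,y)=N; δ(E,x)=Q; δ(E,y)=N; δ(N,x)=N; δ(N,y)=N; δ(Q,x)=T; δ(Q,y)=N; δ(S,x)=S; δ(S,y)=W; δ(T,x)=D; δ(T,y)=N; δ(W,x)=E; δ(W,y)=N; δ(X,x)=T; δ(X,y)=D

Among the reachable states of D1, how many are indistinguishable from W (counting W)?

5

States {S,X} cannot be reached from the start state, so discard them.
Start with accepting vs non-accepting: {D,E,Q,T,W} | {N}.
No further refinement is possible. Final partition (2 blocks): {D,E,Q,T,W} | {N}.
The equivalence class containing W is {D,E,Q,T,W}, of size 5.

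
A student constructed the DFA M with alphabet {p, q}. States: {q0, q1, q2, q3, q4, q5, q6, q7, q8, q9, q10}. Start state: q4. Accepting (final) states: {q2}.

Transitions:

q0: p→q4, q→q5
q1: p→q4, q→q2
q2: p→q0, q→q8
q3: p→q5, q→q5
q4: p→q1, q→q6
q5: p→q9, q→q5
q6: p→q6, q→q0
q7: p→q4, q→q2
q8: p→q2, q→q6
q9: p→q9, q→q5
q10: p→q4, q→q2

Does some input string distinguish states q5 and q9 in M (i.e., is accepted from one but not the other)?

Reachable states from the start: {q0,q1,q2,q4,q5,q6,q8,q9}. Unreachable: {q3,q7,q10} — drop them.
Initial partition by acceptance: {q2} | {q0,q1,q4,q5,q6,q8,q9}.
On input p, block {q0,q1,q4,q5,q6,q8,q9} splits into {q0,q1,q4,q5,q6,q9} and {q8}.
Refine {q0,q1,q4,q5,q6,q9} on symbol q: members go to different blocks, giving {q0,q4,q5,q6,q9} and {q1}.
Refine {q0,q4,q5,q6,q9} on symbol p: members go to different blocks, giving {q0,q5,q6,q9} and {q4}.
Refine {q0,q5,q6,q9} on symbol p: members go to different blocks, giving {q5,q6,q9} and {q0}.
On input q, block {q5,q6,q9} splits into {q5,q9} and {q6}.
No further refinement is possible. Final partition (7 blocks): {q2} | {q5,q9} | {q8} | {q1} | {q4} | {q0} | {q6}.
q5 and q9 lie in the same block of the stable partition, so they are equivalent — no string distinguishes them.

No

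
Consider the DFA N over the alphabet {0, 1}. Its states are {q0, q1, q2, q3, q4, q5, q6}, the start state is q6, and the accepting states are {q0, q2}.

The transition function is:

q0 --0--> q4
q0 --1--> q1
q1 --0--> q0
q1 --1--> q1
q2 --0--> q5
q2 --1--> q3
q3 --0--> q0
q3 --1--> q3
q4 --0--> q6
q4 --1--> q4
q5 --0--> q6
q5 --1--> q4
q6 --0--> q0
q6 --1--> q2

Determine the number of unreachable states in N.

0

Every one of the 7 states is reachable from q6.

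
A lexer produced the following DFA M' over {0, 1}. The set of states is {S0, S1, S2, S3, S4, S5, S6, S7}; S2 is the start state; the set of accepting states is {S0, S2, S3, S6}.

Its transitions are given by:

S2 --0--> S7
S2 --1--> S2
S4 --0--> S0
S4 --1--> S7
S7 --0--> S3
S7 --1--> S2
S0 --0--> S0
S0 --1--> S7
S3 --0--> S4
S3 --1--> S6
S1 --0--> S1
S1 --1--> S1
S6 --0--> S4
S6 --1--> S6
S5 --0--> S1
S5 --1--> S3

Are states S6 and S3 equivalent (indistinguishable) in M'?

Yes

States {S1,S5} cannot be reached from the start state, so discard them.
Initial partition by acceptance: {S0,S2,S3,S6} | {S4,S7}.
On input 0, block {S0,S2,S3,S6} splits into {S2,S3,S6} and {S0}.
On input 0, block {S4,S7} splits into {S4} and {S7}.
On input 0, block {S2,S3,S6} splits into {S3,S6} and {S2}.
No further refinement is possible. Final partition (5 blocks): {S3,S6} | {S4} | {S0} | {S7} | {S2}.
S6 and S3 lie in the same block of the stable partition, so they are equivalent — no string distinguishes them.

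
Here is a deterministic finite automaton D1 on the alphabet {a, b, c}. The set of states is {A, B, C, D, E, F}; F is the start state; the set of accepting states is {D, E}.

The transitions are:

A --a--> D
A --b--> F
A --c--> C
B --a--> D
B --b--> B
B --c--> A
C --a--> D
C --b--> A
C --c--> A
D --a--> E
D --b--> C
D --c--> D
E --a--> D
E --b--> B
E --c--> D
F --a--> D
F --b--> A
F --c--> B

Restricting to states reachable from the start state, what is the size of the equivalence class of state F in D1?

4

Initial partition by acceptance: {D,E} | {A,B,C,F}.
Stable partition: {D,E} | {A,B,C,F} — 2 equivalence classes.
State F belongs to the block {A,B,C,F}, which has 4 states.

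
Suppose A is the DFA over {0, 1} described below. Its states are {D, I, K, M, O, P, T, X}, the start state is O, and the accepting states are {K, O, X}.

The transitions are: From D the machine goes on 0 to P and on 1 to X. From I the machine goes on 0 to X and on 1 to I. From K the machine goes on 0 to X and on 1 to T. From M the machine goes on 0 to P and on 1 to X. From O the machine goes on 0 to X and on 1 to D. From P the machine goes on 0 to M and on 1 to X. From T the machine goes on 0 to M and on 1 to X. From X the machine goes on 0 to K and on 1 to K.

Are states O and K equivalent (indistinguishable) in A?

Reachable states from the start: {D,K,M,O,P,T,X}. Unreachable: {I} — drop them.
Initial partition by acceptance: {K,O,X} | {D,M,P,T}.
Refine {K,O,X} on symbol 1: members go to different blocks, giving {K,O} and {X}.
No further refinement is possible. Final partition (3 blocks): {K,O} | {D,M,P,T} | {X}.
O and K lie in the same block of the stable partition, so they are equivalent — no string distinguishes them.

Yes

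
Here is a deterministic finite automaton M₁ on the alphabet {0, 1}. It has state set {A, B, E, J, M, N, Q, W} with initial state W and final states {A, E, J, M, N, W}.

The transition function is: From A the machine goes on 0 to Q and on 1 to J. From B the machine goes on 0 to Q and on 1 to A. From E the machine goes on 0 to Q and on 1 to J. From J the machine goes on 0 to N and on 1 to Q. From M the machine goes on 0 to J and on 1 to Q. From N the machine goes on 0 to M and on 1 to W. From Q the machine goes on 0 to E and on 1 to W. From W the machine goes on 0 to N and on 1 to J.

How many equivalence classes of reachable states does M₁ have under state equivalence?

States {A,B} cannot be reached from the start state, so discard them.
P0 = {E,J,M,N,W} | {Q}.
Refine {E,J,M,N,W} on symbol 0: members go to different blocks, giving {J,M,N,W} and {E}.
On input 1, block {J,M,N,W} splits into {N,W} and {J,M}.
Split {N,W} by δ(·,0) → {W} and {N}.
Split {J,M} by δ(·,0) → {M} and {J}.
The partition is now stable with 6 blocks: {W} | {Q} | {E} | {M} | {N} | {J}.

6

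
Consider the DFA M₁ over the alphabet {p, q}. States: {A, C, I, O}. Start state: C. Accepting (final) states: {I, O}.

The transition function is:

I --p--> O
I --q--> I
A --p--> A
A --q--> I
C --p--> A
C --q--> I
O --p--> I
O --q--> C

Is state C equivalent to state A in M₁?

All states are reachable from the start state.
Initial partition by acceptance: {I,O} | {A,C}.
Split {I,O} by δ(·,q) → {O} and {I}.
The partition is now stable with 3 blocks: {O} | {A,C} | {I}.
C and A lie in the same block of the stable partition, so they are equivalent — no string distinguishes them.

Yes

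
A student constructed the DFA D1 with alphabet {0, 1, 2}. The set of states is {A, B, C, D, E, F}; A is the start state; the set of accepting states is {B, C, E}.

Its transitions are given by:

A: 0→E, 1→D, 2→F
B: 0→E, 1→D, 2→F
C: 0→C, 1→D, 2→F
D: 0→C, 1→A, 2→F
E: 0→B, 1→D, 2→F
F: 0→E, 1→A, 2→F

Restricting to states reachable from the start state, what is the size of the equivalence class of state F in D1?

P0 = {B,C,E} | {A,D,F}.
No further refinement is possible. Final partition (2 blocks): {B,C,E} | {A,D,F}.
The equivalence class containing F is {A,D,F}, of size 3.

3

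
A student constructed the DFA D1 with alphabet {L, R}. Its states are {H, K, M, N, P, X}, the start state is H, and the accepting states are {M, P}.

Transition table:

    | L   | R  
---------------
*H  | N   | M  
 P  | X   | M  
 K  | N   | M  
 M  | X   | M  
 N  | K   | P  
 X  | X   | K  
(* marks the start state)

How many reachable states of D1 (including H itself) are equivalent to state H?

3

All states are reachable from the start state.
Initial partition by acceptance: {M,P} | {H,K,N,X}.
Refine {H,K,N,X} on symbol R: members go to different blocks, giving {H,K,N} and {X}.
No further refinement is possible. Final partition (3 blocks): {M,P} | {H,K,N} | {X}.
The equivalence class containing H is {H,K,N}, of size 3.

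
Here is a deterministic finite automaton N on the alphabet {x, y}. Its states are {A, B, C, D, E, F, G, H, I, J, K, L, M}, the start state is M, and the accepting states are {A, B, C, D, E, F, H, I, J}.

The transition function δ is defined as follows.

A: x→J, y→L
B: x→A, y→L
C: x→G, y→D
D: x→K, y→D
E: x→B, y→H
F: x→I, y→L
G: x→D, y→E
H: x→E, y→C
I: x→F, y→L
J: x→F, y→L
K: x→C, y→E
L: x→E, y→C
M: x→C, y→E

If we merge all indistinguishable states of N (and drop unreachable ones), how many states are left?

6

All states are reachable from the start state.
Initial partition by acceptance: {A,B,C,D,E,F,H,I,J} | {G,K,L,M}.
Split {A,B,C,D,E,F,H,I,J} by δ(·,x) → {A,B,E,F,H,I,J} and {C,D}.
Split {A,B,E,F,H,I,J} by δ(·,y) → {A,B,F,I,J} and {E} and {H}.
On input x, block {G,K,L,M} splits into {G,K,M} and {L}.
The partition is now stable with 6 blocks: {A,B,F,I,J} | {G,K,M} | {C,D} | {E} | {H} | {L}.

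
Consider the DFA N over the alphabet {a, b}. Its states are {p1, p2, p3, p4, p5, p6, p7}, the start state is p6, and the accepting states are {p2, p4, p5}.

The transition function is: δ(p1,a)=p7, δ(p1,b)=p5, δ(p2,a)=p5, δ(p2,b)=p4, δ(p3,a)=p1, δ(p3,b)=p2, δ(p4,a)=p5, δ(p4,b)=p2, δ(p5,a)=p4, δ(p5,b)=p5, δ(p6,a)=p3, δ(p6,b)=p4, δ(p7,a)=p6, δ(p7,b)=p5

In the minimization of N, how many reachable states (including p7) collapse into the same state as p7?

All states are reachable from the start state.
Initial partition by acceptance: {p2,p4,p5} | {p1,p3,p6,p7}.
No further refinement is possible. Final partition (2 blocks): {p2,p4,p5} | {p1,p3,p6,p7}.
State p7 belongs to the block {p1,p3,p6,p7}, which has 4 states.

4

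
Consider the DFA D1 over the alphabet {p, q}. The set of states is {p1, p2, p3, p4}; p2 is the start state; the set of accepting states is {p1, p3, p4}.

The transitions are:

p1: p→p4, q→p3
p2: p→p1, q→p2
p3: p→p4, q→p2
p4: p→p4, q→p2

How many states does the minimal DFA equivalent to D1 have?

3

Start with accepting vs non-accepting: {p1,p3,p4} | {p2}.
Refine {p1,p3,p4} on symbol q: members go to different blocks, giving {p3,p4} and {p1}.
The partition is now stable with 3 blocks: {p3,p4} | {p2} | {p1}.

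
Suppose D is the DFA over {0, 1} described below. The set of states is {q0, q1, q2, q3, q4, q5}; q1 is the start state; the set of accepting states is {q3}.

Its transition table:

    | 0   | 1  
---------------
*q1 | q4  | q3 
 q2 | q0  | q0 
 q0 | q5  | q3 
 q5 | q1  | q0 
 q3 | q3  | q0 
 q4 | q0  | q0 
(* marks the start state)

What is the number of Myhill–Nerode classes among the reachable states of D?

States {q2} cannot be reached from the start state, so discard them.
Start with accepting vs non-accepting: {q3} | {q0,q1,q4,q5}.
On input 1, block {q0,q1,q4,q5} splits into {q0,q1} and {q4,q5}.
No further refinement is possible. Final partition (3 blocks): {q3} | {q0,q1} | {q4,q5}.

3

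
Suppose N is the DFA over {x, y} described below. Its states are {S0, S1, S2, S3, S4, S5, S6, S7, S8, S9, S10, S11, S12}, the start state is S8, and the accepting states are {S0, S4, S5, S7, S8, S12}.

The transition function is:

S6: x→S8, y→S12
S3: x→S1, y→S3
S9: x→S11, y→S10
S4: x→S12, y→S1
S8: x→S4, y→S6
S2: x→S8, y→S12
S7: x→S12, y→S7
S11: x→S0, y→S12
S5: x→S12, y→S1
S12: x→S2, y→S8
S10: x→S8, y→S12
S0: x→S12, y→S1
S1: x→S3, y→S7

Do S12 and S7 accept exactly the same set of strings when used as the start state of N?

No

First remove the unreachable states {S0,S5,S9,S10,S11}; 8 states remain.
Start with accepting vs non-accepting: {S4,S7,S8,S12} | {S1,S2,S3,S6}.
On input x, block {S4,S7,S8,S12} splits into {S4,S7,S8} and {S12}.
Split {S4,S7,S8} by δ(·,x) → {S4,S7} and {S8}.
On input y, block {S4,S7} splits into {S4} and {S7}.
On input x, block {S1,S2,S3,S6} splits into {S1,S3} and {S2,S6}.
On input y, block {S1,S3} splits into {S1} and {S3}.
No further refinement is possible. Final partition (7 blocks): {S4} | {S1} | {S12} | {S8} | {S7} | {S2,S6} | {S3}.
S12 and S7 end up in different blocks, so they are distinguishable. For instance, the string 'x' is accepted from only S7.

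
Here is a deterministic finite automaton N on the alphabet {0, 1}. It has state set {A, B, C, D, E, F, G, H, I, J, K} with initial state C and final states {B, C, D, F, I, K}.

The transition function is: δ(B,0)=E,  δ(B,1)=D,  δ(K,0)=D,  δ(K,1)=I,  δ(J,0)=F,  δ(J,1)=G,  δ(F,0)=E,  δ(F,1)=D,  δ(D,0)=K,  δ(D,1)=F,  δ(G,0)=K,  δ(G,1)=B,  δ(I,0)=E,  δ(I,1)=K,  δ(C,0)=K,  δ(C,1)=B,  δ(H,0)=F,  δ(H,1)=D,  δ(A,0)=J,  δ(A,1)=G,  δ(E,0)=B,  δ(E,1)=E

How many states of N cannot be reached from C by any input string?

4

BFS from C reaches {B, C, D, E, F, I, K}; the 4 state(s) A, G, H, J are never visited.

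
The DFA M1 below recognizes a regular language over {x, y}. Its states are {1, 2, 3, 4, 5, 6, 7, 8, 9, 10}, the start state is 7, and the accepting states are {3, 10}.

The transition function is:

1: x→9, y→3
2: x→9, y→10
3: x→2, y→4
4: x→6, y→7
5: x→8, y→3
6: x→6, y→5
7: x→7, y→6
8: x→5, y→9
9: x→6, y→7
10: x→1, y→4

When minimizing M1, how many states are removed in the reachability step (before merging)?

0

A breadth-first search from the start state visits every state.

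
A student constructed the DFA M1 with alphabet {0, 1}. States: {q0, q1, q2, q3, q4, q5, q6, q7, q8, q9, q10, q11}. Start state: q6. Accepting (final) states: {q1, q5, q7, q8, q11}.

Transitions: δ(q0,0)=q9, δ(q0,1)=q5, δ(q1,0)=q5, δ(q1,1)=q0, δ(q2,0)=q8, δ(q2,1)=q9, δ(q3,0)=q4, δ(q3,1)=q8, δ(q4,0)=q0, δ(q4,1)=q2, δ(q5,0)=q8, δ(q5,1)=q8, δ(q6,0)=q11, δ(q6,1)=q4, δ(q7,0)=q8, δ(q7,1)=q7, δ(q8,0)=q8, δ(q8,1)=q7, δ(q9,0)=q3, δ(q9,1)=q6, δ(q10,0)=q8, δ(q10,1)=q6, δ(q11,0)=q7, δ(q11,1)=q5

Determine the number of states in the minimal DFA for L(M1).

4

Reachable states from the start: {q0,q2,q3,q4,q5,q6,q7,q8,q9,q11}. Unreachable: {q1,q10} — drop them.
P0 = {q5,q7,q8,q11} | {q0,q2,q3,q4,q6,q9}.
On input 0, block {q0,q2,q3,q4,q6,q9} splits into {q0,q3,q4,q9} and {q2,q6}.
Refine {q0,q3,q4,q9} on symbol 1: members go to different blocks, giving {q0,q3} and {q4,q9}.
No further refinement is possible. Final partition (4 blocks): {q5,q7,q8,q11} | {q0,q3} | {q2,q6} | {q4,q9}.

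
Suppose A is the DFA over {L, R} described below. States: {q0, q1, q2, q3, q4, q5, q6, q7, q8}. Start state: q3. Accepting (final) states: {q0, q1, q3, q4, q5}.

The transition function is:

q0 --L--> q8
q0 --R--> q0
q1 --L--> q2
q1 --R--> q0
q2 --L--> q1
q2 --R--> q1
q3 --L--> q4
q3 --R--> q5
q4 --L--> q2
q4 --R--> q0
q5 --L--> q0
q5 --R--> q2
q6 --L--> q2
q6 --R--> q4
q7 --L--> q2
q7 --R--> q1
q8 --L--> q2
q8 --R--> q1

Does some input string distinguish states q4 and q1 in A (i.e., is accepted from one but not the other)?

No

Reachable states from the start: {q0,q1,q2,q3,q4,q5,q8}. Unreachable: {q6,q7} — drop them.
Start with accepting vs non-accepting: {q0,q1,q3,q4,q5} | {q2,q8}.
Refine {q0,q1,q3,q4,q5} on symbol L: members go to different blocks, giving {q0,q1,q4} and {q3,q5}.
On input L, block {q2,q8} splits into {q2} and {q8}.
Refine {q0,q1,q4} on symbol L: members go to different blocks, giving {q1,q4} and {q0}.
Split {q3,q5} by δ(·,L) → {q3} and {q5}.
The partition is now stable with 6 blocks: {q1,q4} | {q2} | {q3} | {q8} | {q0} | {q5}.
q4 and q1 lie in the same block of the stable partition, so they are equivalent — no string distinguishes them.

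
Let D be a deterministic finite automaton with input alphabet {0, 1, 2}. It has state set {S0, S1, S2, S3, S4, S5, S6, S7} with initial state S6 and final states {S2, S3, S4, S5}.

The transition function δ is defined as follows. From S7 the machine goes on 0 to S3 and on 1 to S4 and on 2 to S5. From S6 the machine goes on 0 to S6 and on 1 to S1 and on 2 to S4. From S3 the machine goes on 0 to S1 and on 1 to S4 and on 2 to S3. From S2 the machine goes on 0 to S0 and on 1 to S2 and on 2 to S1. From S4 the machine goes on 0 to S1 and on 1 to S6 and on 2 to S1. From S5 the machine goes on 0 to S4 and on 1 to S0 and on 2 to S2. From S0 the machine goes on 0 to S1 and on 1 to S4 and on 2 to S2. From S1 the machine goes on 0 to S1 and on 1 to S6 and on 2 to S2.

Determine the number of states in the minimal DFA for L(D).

5

Reachable states from the start: {S0,S1,S2,S4,S6}. Unreachable: {S3,S5,S7} — drop them.
Start with accepting vs non-accepting: {S2,S4} | {S0,S1,S6}.
Split {S2,S4} by δ(·,1) → {S2} and {S4}.
Split {S0,S1,S6} by δ(·,1) → {S1,S6} and {S0}.
On input 2, block {S1,S6} splits into {S1} and {S6}.
Stable partition: {S2} | {S1} | {S4} | {S0} | {S6} — 5 equivalence classes.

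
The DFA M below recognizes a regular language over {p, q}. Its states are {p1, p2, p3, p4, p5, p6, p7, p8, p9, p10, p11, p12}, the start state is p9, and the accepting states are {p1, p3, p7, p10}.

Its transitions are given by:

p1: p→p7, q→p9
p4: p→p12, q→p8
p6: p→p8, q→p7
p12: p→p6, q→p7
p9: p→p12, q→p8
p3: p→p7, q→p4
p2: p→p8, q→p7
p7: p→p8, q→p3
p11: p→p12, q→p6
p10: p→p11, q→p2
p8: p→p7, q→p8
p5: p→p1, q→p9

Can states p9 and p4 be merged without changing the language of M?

States {p1,p2,p5,p10,p11} cannot be reached from the start state, so discard them.
P0 = {p3,p7} | {p4,p6,p8,p9,p12}.
On input p, block {p3,p7} splits into {p3} and {p7}.
Refine {p4,p6,p8,p9,p12} on symbol p: members go to different blocks, giving {p4,p6,p9,p12} and {p8}.
Refine {p4,p6,p9,p12} on symbol p: members go to different blocks, giving {p4,p9,p12} and {p6}.
On input p, block {p4,p9,p12} splits into {p4,p9} and {p12}.
Stable partition: {p3} | {p4,p9} | {p7} | {p8} | {p6} | {p12} — 6 equivalence classes.
p9 and p4 lie in the same block of the stable partition, so they are equivalent — no string distinguishes them.

Yes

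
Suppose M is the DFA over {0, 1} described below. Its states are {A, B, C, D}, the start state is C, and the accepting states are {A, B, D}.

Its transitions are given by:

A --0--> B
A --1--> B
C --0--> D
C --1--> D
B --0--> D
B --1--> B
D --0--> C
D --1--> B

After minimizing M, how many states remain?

3

Reachable states from the start: {B,C,D}. Unreachable: {A} — drop them.
P0 = {B,D} | {C}.
On input 0, block {B,D} splits into {B} and {D}.
No further refinement is possible. Final partition (3 blocks): {B} | {C} | {D}.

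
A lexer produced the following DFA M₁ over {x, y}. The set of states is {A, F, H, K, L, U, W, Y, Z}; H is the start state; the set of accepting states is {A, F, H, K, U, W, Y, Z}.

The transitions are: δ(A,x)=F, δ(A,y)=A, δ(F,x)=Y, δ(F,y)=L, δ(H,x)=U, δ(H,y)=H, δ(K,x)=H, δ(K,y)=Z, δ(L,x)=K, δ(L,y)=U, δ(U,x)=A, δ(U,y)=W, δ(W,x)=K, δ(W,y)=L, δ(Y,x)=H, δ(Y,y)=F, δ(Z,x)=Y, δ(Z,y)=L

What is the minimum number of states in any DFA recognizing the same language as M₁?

6

Start with accepting vs non-accepting: {A,F,H,K,U,W,Y,Z} | {L}.
Split {A,F,H,K,U,W,Y,Z} by δ(·,y) → {A,H,K,U,Y} and {F,W,Z}.
Split {A,H,K,U,Y} by δ(·,x) → {H,K,U,Y} and {A}.
Split {H,K,U,Y} by δ(·,x) → {H,K,Y} and {U}.
On input x, block {H,K,Y} splits into {K,Y} and {H}.
No further refinement is possible. Final partition (6 blocks): {K,Y} | {L} | {F,W,Z} | {A} | {U} | {H}.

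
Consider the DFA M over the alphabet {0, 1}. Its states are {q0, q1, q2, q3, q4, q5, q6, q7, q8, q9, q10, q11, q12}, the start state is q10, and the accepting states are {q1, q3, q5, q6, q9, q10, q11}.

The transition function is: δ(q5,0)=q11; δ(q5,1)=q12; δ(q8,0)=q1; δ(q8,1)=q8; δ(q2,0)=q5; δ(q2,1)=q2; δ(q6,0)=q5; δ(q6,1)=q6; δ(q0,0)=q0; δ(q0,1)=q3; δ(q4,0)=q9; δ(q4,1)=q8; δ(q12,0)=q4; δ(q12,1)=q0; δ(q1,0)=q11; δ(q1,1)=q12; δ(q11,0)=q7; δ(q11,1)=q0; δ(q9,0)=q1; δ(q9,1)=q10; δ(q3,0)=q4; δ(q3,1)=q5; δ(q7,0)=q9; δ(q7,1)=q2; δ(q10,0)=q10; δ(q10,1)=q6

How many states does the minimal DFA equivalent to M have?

10

Initial partition by acceptance: {q1,q3,q5,q6,q9,q10,q11} | {q0,q2,q4,q7,q8,q12}.
Split {q1,q3,q5,q6,q9,q10,q11} by δ(·,0) → {q1,q5,q6,q9,q10} and {q3,q11}.
Split {q1,q5,q6,q9,q10} by δ(·,0) → {q6,q9,q10} and {q1,q5}.
Split {q6,q9,q10} by δ(·,0) → {q6,q9} and {q10}.
On input 1, block {q6,q9} splits into {q6} and {q9}.
Refine {q0,q2,q4,q7,q8,q12} on symbol 0: members go to different blocks, giving {q0,q12} and {q2,q8} and {q4,q7}.
Split {q0,q12} by δ(·,0) → {q0} and {q12}.
Refine {q3,q11} on symbol 1: members go to different blocks, giving {q3} and {q11}.
Stable partition: {q6} | {q0} | {q3} | {q1,q5} | {q10} | {q9} | {q2,q8} | {q4,q7} | {q12} | {q11} — 10 equivalence classes.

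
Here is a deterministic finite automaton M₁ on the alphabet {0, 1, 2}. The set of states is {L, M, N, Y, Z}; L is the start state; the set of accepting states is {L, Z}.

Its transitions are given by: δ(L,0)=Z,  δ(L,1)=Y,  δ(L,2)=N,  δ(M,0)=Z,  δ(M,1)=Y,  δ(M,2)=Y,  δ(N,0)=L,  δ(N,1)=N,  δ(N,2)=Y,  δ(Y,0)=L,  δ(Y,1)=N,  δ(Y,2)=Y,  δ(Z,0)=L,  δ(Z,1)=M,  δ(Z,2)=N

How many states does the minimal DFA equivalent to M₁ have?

2

Initial partition by acceptance: {L,Z} | {M,N,Y}.
No further refinement is possible. Final partition (2 blocks): {L,Z} | {M,N,Y}.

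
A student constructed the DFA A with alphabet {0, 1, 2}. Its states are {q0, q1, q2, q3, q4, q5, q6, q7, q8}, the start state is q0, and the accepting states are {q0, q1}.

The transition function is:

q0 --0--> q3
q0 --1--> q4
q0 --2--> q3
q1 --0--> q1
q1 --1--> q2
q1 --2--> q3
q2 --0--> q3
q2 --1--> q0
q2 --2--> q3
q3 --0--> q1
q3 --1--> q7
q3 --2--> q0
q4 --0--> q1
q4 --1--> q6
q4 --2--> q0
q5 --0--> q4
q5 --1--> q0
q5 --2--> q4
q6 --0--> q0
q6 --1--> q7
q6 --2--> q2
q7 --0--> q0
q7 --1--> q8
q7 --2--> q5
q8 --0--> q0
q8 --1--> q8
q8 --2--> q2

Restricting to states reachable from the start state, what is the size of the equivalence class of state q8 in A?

3

Every state is reachable, so we keep all 9.
Initial partition by acceptance: {q0,q1} | {q2,q3,q4,q5,q6,q7,q8}.
Refine {q0,q1} on symbol 0: members go to different blocks, giving {q0} and {q1}.
Refine {q2,q3,q4,q5,q6,q7,q8} on symbol 0: members go to different blocks, giving {q6,q7,q8} and {q2,q5} and {q3,q4}.
No further refinement is possible. Final partition (5 blocks): {q0} | {q6,q7,q8} | {q1} | {q2,q5} | {q3,q4}.
State q8 belongs to the block {q6,q7,q8}, which has 3 states.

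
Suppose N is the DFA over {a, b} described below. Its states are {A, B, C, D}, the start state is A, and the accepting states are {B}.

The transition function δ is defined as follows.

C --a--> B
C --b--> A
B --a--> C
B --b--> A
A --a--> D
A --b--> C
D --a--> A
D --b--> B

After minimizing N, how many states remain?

P0 = {B} | {A,C,D}.
Refine {A,C,D} on symbol a: members go to different blocks, giving {A,D} and {C}.
Split {A,D} by δ(·,b) → {A} and {D}.
Stable partition: {B} | {A} | {C} | {D} — 4 equivalence classes.

4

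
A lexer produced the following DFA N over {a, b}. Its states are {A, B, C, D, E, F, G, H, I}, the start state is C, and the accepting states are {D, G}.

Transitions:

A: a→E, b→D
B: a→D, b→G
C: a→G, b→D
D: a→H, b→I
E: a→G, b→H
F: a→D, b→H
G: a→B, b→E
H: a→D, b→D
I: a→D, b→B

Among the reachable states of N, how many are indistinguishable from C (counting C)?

First remove the unreachable states {A,F}; 7 states remain.
Start with accepting vs non-accepting: {D,G} | {B,C,E,H,I}.
Refine {B,C,E,H,I} on symbol b: members go to different blocks, giving {B,C,H} and {E,I}.
No further refinement is possible. Final partition (3 blocks): {D,G} | {B,C,H} | {E,I}.
The equivalence class containing C is {B,C,H}, of size 3.

3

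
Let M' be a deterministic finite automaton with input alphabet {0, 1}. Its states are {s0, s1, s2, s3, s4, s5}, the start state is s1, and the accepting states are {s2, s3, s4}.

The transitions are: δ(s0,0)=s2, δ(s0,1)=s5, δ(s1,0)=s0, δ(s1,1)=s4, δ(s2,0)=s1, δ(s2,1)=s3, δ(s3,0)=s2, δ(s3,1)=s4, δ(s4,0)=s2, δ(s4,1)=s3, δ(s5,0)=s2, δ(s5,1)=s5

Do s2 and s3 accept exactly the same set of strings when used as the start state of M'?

No

Every state is reachable, so we keep all 6.
Start with accepting vs non-accepting: {s2,s3,s4} | {s0,s1,s5}.
On input 0, block {s2,s3,s4} splits into {s3,s4} and {s2}.
Refine {s0,s1,s5} on symbol 0: members go to different blocks, giving {s0,s5} and {s1}.
The partition is now stable with 4 blocks: {s3,s4} | {s0,s5} | {s2} | {s1}.
s2 and s3 end up in different blocks, so they are distinguishable. For instance, the string '0' is accepted from only s3.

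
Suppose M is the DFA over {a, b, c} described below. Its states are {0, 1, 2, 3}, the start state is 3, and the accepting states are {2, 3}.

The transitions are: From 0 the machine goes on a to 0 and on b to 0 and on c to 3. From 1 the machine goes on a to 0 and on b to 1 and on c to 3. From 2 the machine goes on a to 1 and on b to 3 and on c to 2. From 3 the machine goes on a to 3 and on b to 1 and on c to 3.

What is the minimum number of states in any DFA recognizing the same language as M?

States {2} cannot be reached from the start state, so discard them.
Start with accepting vs non-accepting: {3} | {0,1}.
Stable partition: {3} | {0,1} — 2 equivalence classes.

2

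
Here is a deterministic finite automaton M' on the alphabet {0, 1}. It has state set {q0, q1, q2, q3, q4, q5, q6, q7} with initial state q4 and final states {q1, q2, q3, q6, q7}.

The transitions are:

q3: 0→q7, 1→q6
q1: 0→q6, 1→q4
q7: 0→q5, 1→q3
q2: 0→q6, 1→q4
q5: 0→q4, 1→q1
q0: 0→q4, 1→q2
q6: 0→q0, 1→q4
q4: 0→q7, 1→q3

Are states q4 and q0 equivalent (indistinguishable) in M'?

No

Start with accepting vs non-accepting: {q1,q2,q3,q6,q7} | {q0,q4,q5}.
On input 0, block {q1,q2,q3,q6,q7} splits into {q1,q2,q3} and {q6,q7}.
Split {q1,q2,q3} by δ(·,1) → {q1,q2} and {q3}.
Split {q0,q4,q5} by δ(·,0) → {q0,q5} and {q4}.
Split {q6,q7} by δ(·,1) → {q6} and {q7}.
No further refinement is possible. Final partition (6 blocks): {q1,q2} | {q0,q5} | {q6} | {q3} | {q4} | {q7}.
q4 and q0 end up in different blocks, so they are distinguishable. For instance, the string '0' is accepted from only q4.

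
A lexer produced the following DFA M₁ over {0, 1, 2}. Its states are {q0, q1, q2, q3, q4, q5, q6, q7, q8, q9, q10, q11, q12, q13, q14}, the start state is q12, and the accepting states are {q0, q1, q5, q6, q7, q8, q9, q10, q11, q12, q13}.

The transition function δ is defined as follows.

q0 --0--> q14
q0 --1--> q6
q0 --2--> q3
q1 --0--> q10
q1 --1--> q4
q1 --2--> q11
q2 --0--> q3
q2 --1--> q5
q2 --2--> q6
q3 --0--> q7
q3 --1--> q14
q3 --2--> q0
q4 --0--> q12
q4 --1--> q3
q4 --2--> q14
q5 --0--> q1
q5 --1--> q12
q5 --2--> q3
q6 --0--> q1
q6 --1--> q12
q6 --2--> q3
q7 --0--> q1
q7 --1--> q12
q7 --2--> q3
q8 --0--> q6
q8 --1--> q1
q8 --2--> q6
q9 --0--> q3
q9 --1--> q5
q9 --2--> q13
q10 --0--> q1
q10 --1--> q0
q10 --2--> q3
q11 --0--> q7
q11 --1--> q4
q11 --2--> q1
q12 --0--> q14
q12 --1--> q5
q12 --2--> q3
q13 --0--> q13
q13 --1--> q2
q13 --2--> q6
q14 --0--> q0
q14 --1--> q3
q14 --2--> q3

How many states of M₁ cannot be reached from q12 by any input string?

4

BFS from q12 reaches {q0, q1, q3, q4, q5, q6, q7, q10, q11, q12, q14}; the 4 state(s) q2, q8, q9, q13 are never visited.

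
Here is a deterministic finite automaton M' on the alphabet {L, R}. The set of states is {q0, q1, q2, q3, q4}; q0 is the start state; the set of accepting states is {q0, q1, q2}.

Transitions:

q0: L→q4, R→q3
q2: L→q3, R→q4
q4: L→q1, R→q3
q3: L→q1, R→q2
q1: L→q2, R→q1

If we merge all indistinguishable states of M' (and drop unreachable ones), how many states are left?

5

Every state is reachable, so we keep all 5.
Initial partition by acceptance: {q0,q1,q2} | {q3,q4}.
Refine {q0,q1,q2} on symbol L: members go to different blocks, giving {q0,q2} and {q1}.
On input R, block {q3,q4} splits into {q3} and {q4}.
On input L, block {q0,q2} splits into {q0} and {q2}.
The partition is now stable with 5 blocks: {q0} | {q3} | {q1} | {q4} | {q2}.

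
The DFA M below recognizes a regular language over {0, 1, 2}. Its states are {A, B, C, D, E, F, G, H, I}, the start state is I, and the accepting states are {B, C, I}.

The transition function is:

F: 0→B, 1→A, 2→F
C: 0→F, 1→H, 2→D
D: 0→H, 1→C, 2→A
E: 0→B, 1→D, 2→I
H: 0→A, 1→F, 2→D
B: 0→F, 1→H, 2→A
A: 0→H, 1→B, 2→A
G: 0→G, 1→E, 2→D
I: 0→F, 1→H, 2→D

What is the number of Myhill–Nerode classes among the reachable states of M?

First remove the unreachable states {E,G}; 7 states remain.
Initial partition by acceptance: {B,C,I} | {A,D,F,H}.
Refine {A,D,F,H} on symbol 0: members go to different blocks, giving {A,D,H} and {F}.
On input 1, block {A,D,H} splits into {A,D} and {H}.
No further refinement is possible. Final partition (4 blocks): {B,C,I} | {A,D} | {F} | {H}.

4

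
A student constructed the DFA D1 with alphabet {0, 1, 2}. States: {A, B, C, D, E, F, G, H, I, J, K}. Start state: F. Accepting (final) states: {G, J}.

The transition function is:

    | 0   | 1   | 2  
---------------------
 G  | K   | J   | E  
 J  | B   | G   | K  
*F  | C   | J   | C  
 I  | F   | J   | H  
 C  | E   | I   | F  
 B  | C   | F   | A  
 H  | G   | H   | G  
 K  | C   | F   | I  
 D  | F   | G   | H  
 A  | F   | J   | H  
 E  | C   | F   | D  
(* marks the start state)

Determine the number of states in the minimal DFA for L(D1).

All states are reachable from the start state.
Start with accepting vs non-accepting: {G,J} | {A,B,C,D,E,F,H,I,K}.
On input 0, block {A,B,C,D,E,F,H,I,K} splits into {A,B,C,D,E,F,I,K} and {H}.
Split {A,B,C,D,E,F,I,K} by δ(·,1) → {A,D,F,I} and {B,C,E,K}.
Refine {A,D,F,I} on symbol 0: members go to different blocks, giving {A,D,I} and {F}.
Refine {B,C,E,K} on symbol 1: members go to different blocks, giving {B,E,K} and {C}.
Stable partition: {G,J} | {A,D,I} | {H} | {B,E,K} | {F} | {C} — 6 equivalence classes.

6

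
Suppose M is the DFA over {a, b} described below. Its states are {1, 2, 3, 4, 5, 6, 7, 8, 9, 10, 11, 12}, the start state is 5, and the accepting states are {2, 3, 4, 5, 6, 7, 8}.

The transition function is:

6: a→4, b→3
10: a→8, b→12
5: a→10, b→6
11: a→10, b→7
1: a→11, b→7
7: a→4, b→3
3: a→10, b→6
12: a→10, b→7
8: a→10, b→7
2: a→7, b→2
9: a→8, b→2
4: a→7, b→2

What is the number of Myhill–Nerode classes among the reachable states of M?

States {1,9,11} cannot be reached from the start state, so discard them.
Start with accepting vs non-accepting: {2,3,4,5,6,7,8} | {10,12}.
Split {2,3,4,5,6,7,8} by δ(·,a) → {2,4,6,7} and {3,5,8}.
On input b, block {2,4,6,7} splits into {2,4} and {6,7}.
On input a, block {10,12} splits into {10} and {12}.
The partition is now stable with 5 blocks: {2,4} | {10} | {3,5,8} | {6,7} | {12}.

5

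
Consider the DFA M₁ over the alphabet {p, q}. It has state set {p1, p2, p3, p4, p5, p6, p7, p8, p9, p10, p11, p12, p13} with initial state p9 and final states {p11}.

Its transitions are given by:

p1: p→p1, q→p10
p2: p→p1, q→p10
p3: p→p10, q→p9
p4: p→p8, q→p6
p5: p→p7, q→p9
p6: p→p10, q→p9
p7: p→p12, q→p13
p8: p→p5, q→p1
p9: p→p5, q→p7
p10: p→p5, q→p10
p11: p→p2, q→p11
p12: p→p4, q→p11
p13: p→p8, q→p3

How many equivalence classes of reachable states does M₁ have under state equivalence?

10

All states are reachable from the start state.
Initial partition by acceptance: {p11} | {p1,p2,p3,p4,p5,p6,p7,p8,p9,p10,p12,p13}.
Split {p1,p2,p3,p4,p5,p6,p7,p8,p9,p10,p12,p13} by δ(·,q) → {p1,p2,p3,p4,p5,p6,p7,p8,p9,p10,p13} and {p12}.
On input p, block {p1,p2,p3,p4,p5,p6,p7,p8,p9,p10,p13} splits into {p1,p2,p3,p4,p5,p6,p8,p9,p10,p13} and {p7}.
Refine {p1,p2,p3,p4,p5,p6,p8,p9,p10,p13} on symbol p: members go to different blocks, giving {p1,p2,p3,p4,p6,p8,p9,p10,p13} and {p5}.
Split {p1,p2,p3,p4,p6,p8,p9,p10,p13} by δ(·,p) → {p1,p2,p3,p4,p6,p13} and {p8,p9,p10}.
On input p, block {p1,p2,p3,p4,p6,p13} splits into {p3,p4,p6,p13} and {p1,p2}.
Split {p3,p4,p6,p13} by δ(·,q) → {p3,p6} and {p4,p13}.
Split {p8,p9,p10} by δ(·,q) → {p8} and {p9} and {p10}.
No further refinement is possible. Final partition (10 blocks): {p11} | {p3,p6} | {p12} | {p7} | {p5} | {p8} | {p1,p2} | {p4,p13} | {p9} | {p10}.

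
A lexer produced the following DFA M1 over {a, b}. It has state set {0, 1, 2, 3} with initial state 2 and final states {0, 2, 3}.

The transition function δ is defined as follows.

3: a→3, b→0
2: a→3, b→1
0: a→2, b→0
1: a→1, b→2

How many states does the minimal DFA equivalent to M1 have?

Initial partition by acceptance: {0,2,3} | {1}.
Refine {0,2,3} on symbol b: members go to different blocks, giving {0,3} and {2}.
On input a, block {0,3} splits into {0} and {3}.
No further refinement is possible. Final partition (4 blocks): {0} | {1} | {2} | {3}.

4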